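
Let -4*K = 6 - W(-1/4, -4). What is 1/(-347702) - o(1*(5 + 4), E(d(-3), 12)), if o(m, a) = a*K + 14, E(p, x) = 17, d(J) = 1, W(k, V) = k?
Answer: 34944043/2781616 ≈ 12.563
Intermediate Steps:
K = -25/16 (K = -(6 - (-1)/4)/4 = -(6 - 1*(-¼))/4 = -(6 + ¼)/4 = -¼*25/4 = -25/16 ≈ -1.5625)
o(m, a) = 14 - 25*a/16 (o(m, a) = a*(-25/16) + 14 = -25*a/16 + 14 = 14 - 25*a/16)
1/(-347702) - o(1*(5 + 4), E(d(-3), 12)) = 1/(-347702) - (14 - 25/16*17) = -1/347702 - (14 - 425/16) = -1/347702 - 1*(-201/16) = -1/347702 + 201/16 = 34944043/2781616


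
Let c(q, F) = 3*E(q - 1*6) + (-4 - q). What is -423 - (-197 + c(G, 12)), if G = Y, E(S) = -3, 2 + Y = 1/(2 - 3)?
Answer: -216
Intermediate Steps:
Y = -3 (Y = -2 + 1/(2 - 3) = -2 + 1/(-1) = -2 - 1 = -3)
G = -3
c(q, F) = -13 - q (c(q, F) = 3*(-3) + (-4 - q) = -9 + (-4 - q) = -13 - q)
-423 - (-197 + c(G, 12)) = -423 - (-197 + (-13 - 1*(-3))) = -423 - (-197 + (-13 + 3)) = -423 - (-197 - 10) = -423 - 1*(-207) = -423 + 207 = -216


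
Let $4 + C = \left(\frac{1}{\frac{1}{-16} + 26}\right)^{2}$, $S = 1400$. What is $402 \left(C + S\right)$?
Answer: $\frac{96651395112}{172225} \approx 5.6119 \cdot 10^{5}$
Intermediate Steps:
$C = - \frac{688644}{172225}$ ($C = -4 + \left(\frac{1}{\frac{1}{-16} + 26}\right)^{2} = -4 + \left(\frac{1}{- \frac{1}{16} + 26}\right)^{2} = -4 + \left(\frac{1}{\frac{415}{16}}\right)^{2} = -4 + \left(\frac{16}{415}\right)^{2} = -4 + \frac{256}{172225} = - \frac{688644}{172225} \approx -3.9985$)
$402 \left(C + S\right) = 402 \left(- \frac{688644}{172225} + 1400\right) = 402 \cdot \frac{240426356}{172225} = \frac{96651395112}{172225}$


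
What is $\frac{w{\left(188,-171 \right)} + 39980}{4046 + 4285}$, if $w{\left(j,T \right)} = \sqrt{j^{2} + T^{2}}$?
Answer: $\frac{39980}{8331} + \frac{\sqrt{64585}}{8331} \approx 4.8295$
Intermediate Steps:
$w{\left(j,T \right)} = \sqrt{T^{2} + j^{2}}$
$\frac{w{\left(188,-171 \right)} + 39980}{4046 + 4285} = \frac{\sqrt{\left(-171\right)^{2} + 188^{2}} + 39980}{4046 + 4285} = \frac{\sqrt{29241 + 35344} + 39980}{8331} = \left(\sqrt{64585} + 39980\right) \frac{1}{8331} = \left(39980 + \sqrt{64585}\right) \frac{1}{8331} = \frac{39980}{8331} + \frac{\sqrt{64585}}{8331}$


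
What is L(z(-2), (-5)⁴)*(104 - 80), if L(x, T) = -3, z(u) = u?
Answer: -72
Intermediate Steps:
L(z(-2), (-5)⁴)*(104 - 80) = -3*(104 - 80) = -3*24 = -72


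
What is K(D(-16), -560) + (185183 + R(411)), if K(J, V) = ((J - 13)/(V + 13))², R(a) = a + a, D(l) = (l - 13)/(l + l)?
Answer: 56990075075849/306390016 ≈ 1.8601e+5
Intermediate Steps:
D(l) = (-13 + l)/(2*l) (D(l) = (-13 + l)/((2*l)) = (-13 + l)*(1/(2*l)) = (-13 + l)/(2*l))
R(a) = 2*a
K(J, V) = (-13 + J)²/(13 + V)² (K(J, V) = ((-13 + J)/(13 + V))² = (-13 + J)²/(13 + V)²)
K(D(-16), -560) + (185183 + R(411)) = (-13 + (½)*(-13 - 16)/(-16))²/(13 - 560)² + (185183 + 2*411) = (-13 + (½)*(-1/16)*(-29))²/(-547)² + (185183 + 822) = (-13 + 29/32)²*(1/299209) + 186005 = (-387/32)²*(1/299209) + 186005 = (149769/1024)*(1/299209) + 186005 = 149769/306390016 + 186005 = 56990075075849/306390016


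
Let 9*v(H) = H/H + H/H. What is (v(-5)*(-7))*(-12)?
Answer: 56/3 ≈ 18.667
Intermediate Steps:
v(H) = 2/9 (v(H) = (H/H + H/H)/9 = (1 + 1)/9 = (⅑)*2 = 2/9)
(v(-5)*(-7))*(-12) = ((2/9)*(-7))*(-12) = -14/9*(-12) = 56/3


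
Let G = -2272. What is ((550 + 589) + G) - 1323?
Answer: -2456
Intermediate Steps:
((550 + 589) + G) - 1323 = ((550 + 589) - 2272) - 1323 = (1139 - 2272) - 1323 = -1133 - 1323 = -2456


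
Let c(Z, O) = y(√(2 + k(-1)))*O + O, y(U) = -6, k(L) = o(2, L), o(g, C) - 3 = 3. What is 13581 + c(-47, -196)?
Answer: 14561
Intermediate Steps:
o(g, C) = 6 (o(g, C) = 3 + 3 = 6)
k(L) = 6
c(Z, O) = -5*O (c(Z, O) = -6*O + O = -5*O)
13581 + c(-47, -196) = 13581 - 5*(-196) = 13581 + 980 = 14561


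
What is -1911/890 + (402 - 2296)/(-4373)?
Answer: -6671143/3891970 ≈ -1.7141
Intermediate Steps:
-1911/890 + (402 - 2296)/(-4373) = -1911*1/890 - 1894*(-1/4373) = -1911/890 + 1894/4373 = -6671143/3891970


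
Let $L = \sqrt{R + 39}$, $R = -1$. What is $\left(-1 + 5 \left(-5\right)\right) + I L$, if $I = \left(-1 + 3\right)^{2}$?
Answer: $-26 + 4 \sqrt{38} \approx -1.3423$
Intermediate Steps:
$I = 4$ ($I = 2^{2} = 4$)
$L = \sqrt{38}$ ($L = \sqrt{-1 + 39} = \sqrt{38} \approx 6.1644$)
$\left(-1 + 5 \left(-5\right)\right) + I L = \left(-1 + 5 \left(-5\right)\right) + 4 \sqrt{38} = \left(-1 - 25\right) + 4 \sqrt{38} = -26 + 4 \sqrt{38}$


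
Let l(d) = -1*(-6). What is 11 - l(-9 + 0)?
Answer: 5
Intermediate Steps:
l(d) = 6
11 - l(-9 + 0) = 11 - 1*6 = 11 - 6 = 5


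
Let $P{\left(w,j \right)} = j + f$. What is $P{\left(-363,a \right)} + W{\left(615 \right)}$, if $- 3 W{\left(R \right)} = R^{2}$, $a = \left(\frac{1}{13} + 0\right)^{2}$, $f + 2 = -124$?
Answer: $- \frac{21327968}{169} \approx -1.262 \cdot 10^{5}$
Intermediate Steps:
$f = -126$ ($f = -2 - 124 = -126$)
$a = \frac{1}{169}$ ($a = \left(\frac{1}{13} + 0\right)^{2} = \left(\frac{1}{13}\right)^{2} = \frac{1}{169} \approx 0.0059172$)
$W{\left(R \right)} = - \frac{R^{2}}{3}$
$P{\left(w,j \right)} = -126 + j$ ($P{\left(w,j \right)} = j - 126 = -126 + j$)
$P{\left(-363,a \right)} + W{\left(615 \right)} = \left(-126 + \frac{1}{169}\right) - \frac{615^{2}}{3} = - \frac{21293}{169} - 126075 = - \frac{21327968}{169}$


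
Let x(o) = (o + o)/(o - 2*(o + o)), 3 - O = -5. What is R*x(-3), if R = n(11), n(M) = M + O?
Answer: -38/3 ≈ -12.667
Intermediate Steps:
O = 8 (O = 3 - 1*(-5) = 3 + 5 = 8)
n(M) = 8 + M (n(M) = M + 8 = 8 + M)
R = 19 (R = 8 + 11 = 19)
x(o) = -⅔ (x(o) = (2*o)/(o - 4*o) = (2*o)/((-3*o)) = (2*o)*(-1/(3*o)) = -⅔)
R*x(-3) = 19*(-⅔) = -38/3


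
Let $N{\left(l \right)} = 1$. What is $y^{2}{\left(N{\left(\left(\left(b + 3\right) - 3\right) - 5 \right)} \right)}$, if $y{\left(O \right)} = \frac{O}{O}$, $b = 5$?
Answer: $1$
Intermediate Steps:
$y{\left(O \right)} = 1$
$y^{2}{\left(N{\left(\left(\left(b + 3\right) - 3\right) - 5 \right)} \right)} = 1^{2} = 1$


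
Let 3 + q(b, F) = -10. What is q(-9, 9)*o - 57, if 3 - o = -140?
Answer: -1916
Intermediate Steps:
o = 143 (o = 3 - 1*(-140) = 3 + 140 = 143)
q(b, F) = -13 (q(b, F) = -3 - 10 = -13)
q(-9, 9)*o - 57 = -13*143 - 57 = -1859 - 57 = -1916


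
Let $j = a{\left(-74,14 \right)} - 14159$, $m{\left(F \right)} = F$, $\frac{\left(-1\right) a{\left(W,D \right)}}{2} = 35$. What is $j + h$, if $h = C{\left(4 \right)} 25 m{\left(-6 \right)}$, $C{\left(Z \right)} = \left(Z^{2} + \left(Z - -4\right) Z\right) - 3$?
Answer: $-20979$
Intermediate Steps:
$a{\left(W,D \right)} = -70$ ($a{\left(W,D \right)} = \left(-2\right) 35 = -70$)
$C{\left(Z \right)} = -3 + Z^{2} + Z \left(4 + Z\right)$ ($C{\left(Z \right)} = \left(Z^{2} + \left(Z + 4\right) Z\right) - 3 = \left(Z^{2} + \left(4 + Z\right) Z\right) - 3 = \left(Z^{2} + Z \left(4 + Z\right)\right) - 3 = -3 + Z^{2} + Z \left(4 + Z\right)$)
$h = -6750$ ($h = \left(-3 + 2 \cdot 4^{2} + 4 \cdot 4\right) 25 \left(-6\right) = \left(-3 + 2 \cdot 16 + 16\right) 25 \left(-6\right) = \left(-3 + 32 + 16\right) 25 \left(-6\right) = 45 \cdot 25 \left(-6\right) = 1125 \left(-6\right) = -6750$)
$j = -14229$ ($j = -70 - 14159 = -14229$)
$j + h = -14229 - 6750 = -20979$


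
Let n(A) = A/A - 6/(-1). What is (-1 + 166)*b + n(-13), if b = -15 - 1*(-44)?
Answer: 4792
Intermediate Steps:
b = 29 (b = -15 + 44 = 29)
n(A) = 7 (n(A) = 1 - 6*(-1) = 1 + 6 = 7)
(-1 + 166)*b + n(-13) = (-1 + 166)*29 + 7 = 165*29 + 7 = 4785 + 7 = 4792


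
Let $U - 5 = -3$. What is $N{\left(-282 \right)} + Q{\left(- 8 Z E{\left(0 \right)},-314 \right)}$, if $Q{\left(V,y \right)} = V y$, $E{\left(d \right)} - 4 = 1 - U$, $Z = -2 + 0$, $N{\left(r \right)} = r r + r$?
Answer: $64170$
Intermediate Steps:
$N{\left(r \right)} = r + r^{2}$ ($N{\left(r \right)} = r^{2} + r = r + r^{2}$)
$U = 2$ ($U = 5 - 3 = 2$)
$Z = -2$
$E{\left(d \right)} = 3$ ($E{\left(d \right)} = 4 + \left(1 - 2\right) = 4 - 1 = 3$)
$N{\left(-282 \right)} + Q{\left(- 8 Z E{\left(0 \right)},-314 \right)} = - 282 \left(1 - 282\right) + \left(-8\right) \left(-2\right) 3 \left(-314\right) = \left(-282\right) \left(-281\right) + 16 \cdot 3 \left(-314\right) = 79242 + 48 \left(-314\right) = 79242 - 15072 = 64170$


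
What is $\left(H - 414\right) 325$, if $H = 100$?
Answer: $-102050$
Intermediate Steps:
$\left(H - 414\right) 325 = \left(100 - 414\right) 325 = \left(-314\right) 325 = -102050$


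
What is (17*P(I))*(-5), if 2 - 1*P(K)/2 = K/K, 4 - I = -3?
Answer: -170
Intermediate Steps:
I = 7 (I = 4 - 1*(-3) = 4 + 3 = 7)
P(K) = 2 (P(K) = 4 - 2*K/K = 4 - 2*1 = 4 - 2 = 2)
(17*P(I))*(-5) = (17*2)*(-5) = 34*(-5) = -170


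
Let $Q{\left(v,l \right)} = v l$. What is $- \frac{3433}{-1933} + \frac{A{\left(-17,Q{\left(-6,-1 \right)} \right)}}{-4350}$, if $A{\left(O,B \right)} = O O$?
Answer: $\frac{14374913}{8408550} \approx 1.7096$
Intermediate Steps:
$Q{\left(v,l \right)} = l v$
$A{\left(O,B \right)} = O^{2}$
$- \frac{3433}{-1933} + \frac{A{\left(-17,Q{\left(-6,-1 \right)} \right)}}{-4350} = - \frac{3433}{-1933} + \frac{\left(-17\right)^{2}}{-4350} = \left(-3433\right) \left(- \frac{1}{1933}\right) + 289 \left(- \frac{1}{4350}\right) = \frac{3433}{1933} - \frac{289}{4350} = \frac{14374913}{8408550}$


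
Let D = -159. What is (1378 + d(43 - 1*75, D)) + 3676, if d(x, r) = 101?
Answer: 5155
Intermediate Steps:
(1378 + d(43 - 1*75, D)) + 3676 = (1378 + 101) + 3676 = 1479 + 3676 = 5155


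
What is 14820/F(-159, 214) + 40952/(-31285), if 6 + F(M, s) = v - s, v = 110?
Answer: -46814842/344135 ≈ -136.04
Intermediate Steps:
F(M, s) = 104 - s (F(M, s) = -6 + (110 - s) = 104 - s)
14820/F(-159, 214) + 40952/(-31285) = 14820/(104 - 1*214) + 40952/(-31285) = 14820/(104 - 214) + 40952*(-1/31285) = 14820/(-110) - 40952/31285 = 14820*(-1/110) - 40952/31285 = -1482/11 - 40952/31285 = -46814842/344135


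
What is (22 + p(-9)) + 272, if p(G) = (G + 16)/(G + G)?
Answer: 5285/18 ≈ 293.61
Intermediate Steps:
p(G) = (16 + G)/(2*G) (p(G) = (16 + G)/((2*G)) = (16 + G)*(1/(2*G)) = (16 + G)/(2*G))
(22 + p(-9)) + 272 = (22 + (½)*(16 - 9)/(-9)) + 272 = (22 + (½)*(-⅑)*7) + 272 = (22 - 7/18) + 272 = 389/18 + 272 = 5285/18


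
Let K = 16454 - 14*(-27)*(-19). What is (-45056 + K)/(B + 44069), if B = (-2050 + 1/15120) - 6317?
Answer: -541054080/539814241 ≈ -1.0023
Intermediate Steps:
B = -126509039/15120 (B = (-2050 + 1/15120) - 6317 = -30995999/15120 - 6317 = -126509039/15120 ≈ -8367.0)
K = 9272 (K = 16454 - (-378)*(-19) = 16454 - 1*7182 = 16454 - 7182 = 9272)
(-45056 + K)/(B + 44069) = (-45056 + 9272)/(-126509039/15120 + 44069) = -35784/539814241/15120 = -35784*15120/539814241 = -541054080/539814241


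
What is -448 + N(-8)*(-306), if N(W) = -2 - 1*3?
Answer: 1082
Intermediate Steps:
N(W) = -5 (N(W) = -2 - 3 = -5)
-448 + N(-8)*(-306) = -448 - 5*(-306) = -448 + 1530 = 1082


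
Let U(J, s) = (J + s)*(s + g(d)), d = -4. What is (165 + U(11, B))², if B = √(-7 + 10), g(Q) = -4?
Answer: 15523 + 1736*√3 ≈ 18530.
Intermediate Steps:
B = √3 ≈ 1.7320
U(J, s) = (-4 + s)*(J + s) (U(J, s) = (J + s)*(s - 4) = (J + s)*(-4 + s) = (-4 + s)*(J + s))
(165 + U(11, B))² = (165 + ((√3)² - 4*11 - 4*√3 + 11*√3))² = (165 + (3 - 44 - 4*√3 + 11*√3))² = (165 + (-41 + 7*√3))² = (124 + 7*√3)²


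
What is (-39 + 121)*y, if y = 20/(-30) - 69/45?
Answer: -902/5 ≈ -180.40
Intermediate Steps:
y = -11/5 (y = 20*(-1/30) - 69*1/45 = -⅔ - 23/15 = -11/5 ≈ -2.2000)
(-39 + 121)*y = (-39 + 121)*(-11/5) = 82*(-11/5) = -902/5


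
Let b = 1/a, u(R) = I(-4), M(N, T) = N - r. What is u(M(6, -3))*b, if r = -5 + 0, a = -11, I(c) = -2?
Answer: 2/11 ≈ 0.18182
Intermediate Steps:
r = -5
M(N, T) = 5 + N (M(N, T) = N - 1*(-5) = N + 5 = 5 + N)
u(R) = -2
b = -1/11 (b = 1/(-11) = -1/11 ≈ -0.090909)
u(M(6, -3))*b = -2*(-1/11) = 2/11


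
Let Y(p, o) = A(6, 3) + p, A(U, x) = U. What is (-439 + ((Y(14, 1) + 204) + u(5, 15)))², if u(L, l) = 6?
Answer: 43681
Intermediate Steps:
Y(p, o) = 6 + p
(-439 + ((Y(14, 1) + 204) + u(5, 15)))² = (-439 + (((6 + 14) + 204) + 6))² = (-439 + ((20 + 204) + 6))² = (-439 + (224 + 6))² = (-439 + 230)² = (-209)² = 43681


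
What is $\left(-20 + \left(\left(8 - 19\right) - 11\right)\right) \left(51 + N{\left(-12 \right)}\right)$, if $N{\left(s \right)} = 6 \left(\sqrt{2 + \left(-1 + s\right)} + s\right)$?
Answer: $882 - 252 i \sqrt{11} \approx 882.0 - 835.79 i$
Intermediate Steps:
$N{\left(s \right)} = 6 s + 6 \sqrt{1 + s}$ ($N{\left(s \right)} = 6 \left(\sqrt{1 + s} + s\right) = 6 \left(s + \sqrt{1 + s}\right) = 6 s + 6 \sqrt{1 + s}$)
$\left(-20 + \left(\left(8 - 19\right) - 11\right)\right) \left(51 + N{\left(-12 \right)}\right) = \left(-20 + \left(\left(8 - 19\right) - 11\right)\right) \left(51 + \left(6 \left(-12\right) + 6 \sqrt{1 - 12}\right)\right) = \left(-20 - 22\right) \left(51 - \left(72 - 6 \sqrt{-11}\right)\right) = \left(-20 - 22\right) \left(51 - \left(72 - 6 i \sqrt{11}\right)\right) = - 42 \left(51 - \left(72 - 6 i \sqrt{11}\right)\right) = - 42 \left(-21 + 6 i \sqrt{11}\right) = 882 - 252 i \sqrt{11}$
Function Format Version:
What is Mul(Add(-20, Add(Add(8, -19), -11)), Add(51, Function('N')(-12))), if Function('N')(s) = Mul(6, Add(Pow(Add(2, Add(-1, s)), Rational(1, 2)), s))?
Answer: Add(882, Mul(-252, I, Pow(11, Rational(1, 2)))) ≈ Add(882.00, Mul(-835.79, I))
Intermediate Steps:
Function('N')(s) = Add(Mul(6, s), Mul(6, Pow(Add(1, s), Rational(1, 2)))) (Function('N')(s) = Mul(6, Add(Pow(Add(1, s), Rational(1, 2)), s)) = Mul(6, Add(s, Pow(Add(1, s), Rational(1, 2)))) = Add(Mul(6, s), Mul(6, Pow(Add(1, s), Rational(1, 2)))))
Mul(Add(-20, Add(Add(8, -19), -11)), Add(51, Function('N')(-12))) = Mul(Add(-20, Add(Add(8, -19), -11)), Add(51, Add(Mul(6, -12), Mul(6, Pow(Add(1, -12), Rational(1, 2)))))) = Mul(Add(-20, Add(-11, -11)), Add(51, Add(-72, Mul(6, Pow(-11, Rational(1, 2)))))) = Mul(Add(-20, -22), Add(51, Add(-72, Mul(6, Mul(I, Pow(11, Rational(1, 2))))))) = Mul(-42, Add(51, Add(-72, Mul(6, I, Pow(11, Rational(1, 2)))))) = Mul(-42, Add(-21, Mul(6, I, Pow(11, Rational(1, 2))))) = Add(882, Mul(-252, I, Pow(11, Rational(1, 2))))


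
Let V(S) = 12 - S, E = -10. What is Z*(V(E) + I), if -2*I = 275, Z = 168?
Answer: -19404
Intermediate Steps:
I = -275/2 (I = -1/2*275 = -275/2 ≈ -137.50)
Z*(V(E) + I) = 168*((12 - 1*(-10)) - 275/2) = 168*((12 + 10) - 275/2) = 168*(22 - 275/2) = 168*(-231/2) = -19404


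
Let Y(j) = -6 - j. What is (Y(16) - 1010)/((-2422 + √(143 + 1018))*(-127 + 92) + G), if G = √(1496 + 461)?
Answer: 1032/(-84770 - √1957 + 105*√129) ≈ -0.012341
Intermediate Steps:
G = √1957 ≈ 44.238
(Y(16) - 1010)/((-2422 + √(143 + 1018))*(-127 + 92) + G) = ((-6 - 1*16) - 1010)/((-2422 + √(143 + 1018))*(-127 + 92) + √1957) = ((-6 - 16) - 1010)/((-2422 + √1161)*(-35) + √1957) = (-22 - 1010)/((-2422 + 3*√129)*(-35) + √1957) = -1032/((84770 - 105*√129) + √1957) = -1032/(84770 + √1957 - 105*√129)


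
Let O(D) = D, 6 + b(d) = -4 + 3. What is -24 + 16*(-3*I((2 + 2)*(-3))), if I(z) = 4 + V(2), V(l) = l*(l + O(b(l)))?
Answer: 264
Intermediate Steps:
b(d) = -7 (b(d) = -6 + (-4 + 3) = -6 - 1 = -7)
V(l) = l*(-7 + l) (V(l) = l*(l - 7) = l*(-7 + l))
I(z) = -6 (I(z) = 4 + 2*(-7 + 2) = 4 + 2*(-5) = 4 - 10 = -6)
-24 + 16*(-3*I((2 + 2)*(-3))) = -24 + 16*(-3*(-6)) = -24 + 16*18 = -24 + 288 = 264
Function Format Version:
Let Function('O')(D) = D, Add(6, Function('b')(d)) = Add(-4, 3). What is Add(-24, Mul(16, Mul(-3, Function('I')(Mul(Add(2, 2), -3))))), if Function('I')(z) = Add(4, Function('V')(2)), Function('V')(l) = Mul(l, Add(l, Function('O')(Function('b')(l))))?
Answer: 264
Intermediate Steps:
Function('b')(d) = -7 (Function('b')(d) = Add(-6, Add(-4, 3)) = Add(-6, -1) = -7)
Function('V')(l) = Mul(l, Add(-7, l)) (Function('V')(l) = Mul(l, Add(l, -7)) = Mul(l, Add(-7, l)))
Function('I')(z) = -6 (Function('I')(z) = Add(4, Mul(2, Add(-7, 2))) = Add(4, Mul(2, -5)) = Add(4, -10) = -6)
Add(-24, Mul(16, Mul(-3, Function('I')(Mul(Add(2, 2), -3))))) = Add(-24, Mul(16, Mul(-3, -6))) = Add(-24, Mul(16, 18)) = Add(-24, 288) = 264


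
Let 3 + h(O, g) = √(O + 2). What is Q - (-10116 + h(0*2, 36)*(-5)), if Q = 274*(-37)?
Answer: -37 + 5*√2 ≈ -29.929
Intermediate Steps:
h(O, g) = -3 + √(2 + O) (h(O, g) = -3 + √(O + 2) = -3 + √(2 + O))
Q = -10138
Q - (-10116 + h(0*2, 36)*(-5)) = -10138 - (-10116 + (-3 + √(2 + 0*2))*(-5)) = -10138 - (-10116 + (-3 + √(2 + 0))*(-5)) = -10138 - (-10116 + (-3 + √2)*(-5)) = -10138 - (-10116 + (15 - 5*√2)) = -10138 - (-10101 - 5*√2) = -10138 + (10101 + 5*√2) = -37 + 5*√2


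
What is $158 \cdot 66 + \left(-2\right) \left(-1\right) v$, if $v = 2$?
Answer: $10432$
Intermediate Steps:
$158 \cdot 66 + \left(-2\right) \left(-1\right) v = 158 \cdot 66 + \left(-2\right) \left(-1\right) 2 = 10428 + 2 \cdot 2 = 10428 + 4 = 10432$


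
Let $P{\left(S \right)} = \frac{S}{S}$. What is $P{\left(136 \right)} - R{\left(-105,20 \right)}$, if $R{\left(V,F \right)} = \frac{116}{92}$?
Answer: $- \frac{6}{23} \approx -0.26087$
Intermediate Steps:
$R{\left(V,F \right)} = \frac{29}{23}$ ($R{\left(V,F \right)} = 116 \cdot \frac{1}{92} = \frac{29}{23}$)
$P{\left(S \right)} = 1$
$P{\left(136 \right)} - R{\left(-105,20 \right)} = 1 - \frac{29}{23} = - \frac{6}{23}$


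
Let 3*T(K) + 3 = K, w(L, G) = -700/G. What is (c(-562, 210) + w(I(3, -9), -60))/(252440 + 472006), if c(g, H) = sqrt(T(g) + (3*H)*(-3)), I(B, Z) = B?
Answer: 35/2173338 + I*sqrt(18705)/2173338 ≈ 1.6104e-5 + 6.2929e-5*I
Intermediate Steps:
T(K) = -1 + K/3
c(g, H) = sqrt(-1 - 9*H + g/3) (c(g, H) = sqrt((-1 + g/3) + (3*H)*(-3)) = sqrt((-1 + g/3) - 9*H) = sqrt(-1 - 9*H + g/3))
(c(-562, 210) + w(I(3, -9), -60))/(252440 + 472006) = (sqrt(-9 - 81*210 + 3*(-562))/3 - 700/(-60))/(252440 + 472006) = (sqrt(-9 - 17010 - 1686)/3 - 700*(-1/60))/724446 = (sqrt(-18705)/3 + 35/3)*(1/724446) = ((I*sqrt(18705))/3 + 35/3)*(1/724446) = (I*sqrt(18705)/3 + 35/3)*(1/724446) = (35/3 + I*sqrt(18705)/3)*(1/724446) = 35/2173338 + I*sqrt(18705)/2173338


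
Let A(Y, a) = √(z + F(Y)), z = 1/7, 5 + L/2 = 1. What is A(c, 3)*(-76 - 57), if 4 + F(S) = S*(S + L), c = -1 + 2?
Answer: -38*I*√133 ≈ -438.24*I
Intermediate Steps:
c = 1
L = -8 (L = -10 + 2*1 = -10 + 2 = -8)
F(S) = -4 + S*(-8 + S) (F(S) = -4 + S*(S - 8) = -4 + S*(-8 + S))
z = ⅐ ≈ 0.14286
A(Y, a) = √(-27/7 + Y² - 8*Y) (A(Y, a) = √(⅐ + (-4 + Y² - 8*Y)) = √(-27/7 + Y² - 8*Y))
A(c, 3)*(-76 - 57) = (√(-189 - 392*1 + 49*1²)/7)*(-76 - 57) = (√(-189 - 392 + 49*1)/7)*(-133) = (√(-189 - 392 + 49)/7)*(-133) = (√(-532)/7)*(-133) = ((2*I*√133)/7)*(-133) = (2*I*√133/7)*(-133) = -38*I*√133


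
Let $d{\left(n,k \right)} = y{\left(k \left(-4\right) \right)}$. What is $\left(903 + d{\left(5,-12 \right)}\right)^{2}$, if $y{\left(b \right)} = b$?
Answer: $904401$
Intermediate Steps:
$d{\left(n,k \right)} = - 4 k$ ($d{\left(n,k \right)} = k \left(-4\right) = - 4 k$)
$\left(903 + d{\left(5,-12 \right)}\right)^{2} = \left(903 - -48\right)^{2} = \left(903 + 48\right)^{2} = 951^{2} = 904401$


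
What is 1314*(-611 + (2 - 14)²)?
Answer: -613638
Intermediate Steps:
1314*(-611 + (2 - 14)²) = 1314*(-611 + (-12)²) = 1314*(-611 + 144) = 1314*(-467) = -613638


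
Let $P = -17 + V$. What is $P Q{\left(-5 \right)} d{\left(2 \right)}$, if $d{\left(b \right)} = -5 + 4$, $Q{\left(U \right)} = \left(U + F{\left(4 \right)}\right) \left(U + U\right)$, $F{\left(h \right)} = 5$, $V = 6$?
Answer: $0$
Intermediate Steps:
$Q{\left(U \right)} = 2 U \left(5 + U\right)$ ($Q{\left(U \right)} = \left(U + 5\right) \left(U + U\right) = \left(5 + U\right) 2 U = 2 U \left(5 + U\right)$)
$P = -11$ ($P = -17 + 6 = -11$)
$d{\left(b \right)} = -1$
$P Q{\left(-5 \right)} d{\left(2 \right)} = - 11 \cdot 2 \left(-5\right) \left(5 - 5\right) \left(-1\right) = - 11 \cdot 2 \left(-5\right) 0 \left(-1\right) = \left(-11\right) 0 \left(-1\right) = 0 \left(-1\right) = 0$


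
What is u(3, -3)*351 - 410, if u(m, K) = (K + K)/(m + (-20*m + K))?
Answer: -3749/10 ≈ -374.90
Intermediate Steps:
u(m, K) = 2*K/(K - 19*m) (u(m, K) = (2*K)/(m + (K - 20*m)) = (2*K)/(K - 19*m) = 2*K/(K - 19*m))
u(3, -3)*351 - 410 = (2*(-3)/(-3 - 19*3))*351 - 410 = (2*(-3)/(-3 - 57))*351 - 410 = (2*(-3)/(-60))*351 - 410 = (2*(-3)*(-1/60))*351 - 410 = (⅒)*351 - 410 = 351/10 - 410 = -3749/10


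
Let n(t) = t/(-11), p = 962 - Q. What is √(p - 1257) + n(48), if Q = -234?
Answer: -48/11 + I*√61 ≈ -4.3636 + 7.8102*I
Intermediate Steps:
p = 1196 (p = 962 - 1*(-234) = 962 + 234 = 1196)
n(t) = -t/11 (n(t) = t*(-1/11) = -t/11)
√(p - 1257) + n(48) = √(1196 - 1257) - 1/11*48 = √(-61) - 48/11 = I*√61 - 48/11 = -48/11 + I*√61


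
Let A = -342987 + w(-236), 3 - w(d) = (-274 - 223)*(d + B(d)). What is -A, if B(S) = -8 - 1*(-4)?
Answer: 462264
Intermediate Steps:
B(S) = -4 (B(S) = -8 + 4 = -4)
w(d) = -1985 + 497*d (w(d) = 3 - (-274 - 223)*(d - 4) = 3 - (-497)*(-4 + d) = 3 - (1988 - 497*d) = 3 + (-1988 + 497*d) = -1985 + 497*d)
A = -462264 (A = -342987 + (-1985 + 497*(-236)) = -342987 + (-1985 - 117292) = -342987 - 119277 = -462264)
-A = -1*(-462264) = 462264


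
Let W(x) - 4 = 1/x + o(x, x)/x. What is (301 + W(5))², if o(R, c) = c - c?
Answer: 2328676/25 ≈ 93147.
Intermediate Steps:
o(R, c) = 0
W(x) = 4 + 1/x (W(x) = 4 + (1/x + 0/x) = 4 + (1/x + 0) = 4 + 1/x)
(301 + W(5))² = (301 + (4 + 1/5))² = (301 + (4 + ⅕))² = (301 + 21/5)² = (1526/5)² = 2328676/25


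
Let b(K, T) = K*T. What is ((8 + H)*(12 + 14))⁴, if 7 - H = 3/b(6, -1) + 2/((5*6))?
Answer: 1312494140746321/50625 ≈ 2.5926e+10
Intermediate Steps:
H = 223/30 (H = 7 - (3/((6*(-1))) + 2/((5*6))) = 7 - (3/(-6) + 2/30) = 7 - (3*(-⅙) + 2*(1/30)) = 7 - (-½ + 1/15) = 7 - 1*(-13/30) = 7 + 13/30 = 223/30 ≈ 7.4333)
((8 + H)*(12 + 14))⁴ = ((8 + 223/30)*(12 + 14))⁴ = ((463/30)*26)⁴ = (6019/15)⁴ = 1312494140746321/50625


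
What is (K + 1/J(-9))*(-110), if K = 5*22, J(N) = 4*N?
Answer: -217745/18 ≈ -12097.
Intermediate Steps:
K = 110
(K + 1/J(-9))*(-110) = (110 + 1/(4*(-9)))*(-110) = (110 + 1/(-36))*(-110) = (110 - 1/36)*(-110) = (3959/36)*(-110) = -217745/18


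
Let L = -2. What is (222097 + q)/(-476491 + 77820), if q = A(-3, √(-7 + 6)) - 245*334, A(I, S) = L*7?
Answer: -140253/398671 ≈ -0.35180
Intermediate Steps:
A(I, S) = -14 (A(I, S) = -2*7 = -14)
q = -81844 (q = -14 - 245*334 = -14 - 81830 = -81844)
(222097 + q)/(-476491 + 77820) = (222097 - 81844)/(-476491 + 77820) = 140253/(-398671) = 140253*(-1/398671) = -140253/398671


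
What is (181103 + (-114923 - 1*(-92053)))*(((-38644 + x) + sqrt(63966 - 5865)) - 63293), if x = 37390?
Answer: -10213465451 + 158233*sqrt(58101) ≈ -1.0175e+10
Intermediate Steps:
(181103 + (-114923 - 1*(-92053)))*(((-38644 + x) + sqrt(63966 - 5865)) - 63293) = (181103 + (-114923 - 1*(-92053)))*(((-38644 + 37390) + sqrt(63966 - 5865)) - 63293) = (181103 + (-114923 + 92053))*((-1254 + sqrt(58101)) - 63293) = (181103 - 22870)*(-64547 + sqrt(58101)) = 158233*(-64547 + sqrt(58101)) = -10213465451 + 158233*sqrt(58101)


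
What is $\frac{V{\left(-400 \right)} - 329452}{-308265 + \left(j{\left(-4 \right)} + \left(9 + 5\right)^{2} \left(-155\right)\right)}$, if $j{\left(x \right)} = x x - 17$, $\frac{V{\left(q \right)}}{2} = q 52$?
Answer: $\frac{5622}{5131} \approx 1.0957$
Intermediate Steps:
$V{\left(q \right)} = 104 q$ ($V{\left(q \right)} = 2 q 52 = 2 \cdot 52 q = 104 q$)
$j{\left(x \right)} = -17 + x^{2}$ ($j{\left(x \right)} = x^{2} - 17 = -17 + x^{2}$)
$\frac{V{\left(-400 \right)} - 329452}{-308265 + \left(j{\left(-4 \right)} + \left(9 + 5\right)^{2} \left(-155\right)\right)} = \frac{104 \left(-400\right) - 329452}{-308265 - \left(17 - 16 - \left(9 + 5\right)^{2} \left(-155\right)\right)} = \frac{-41600 - 329452}{-308265 + \left(\left(-17 + 16\right) + 14^{2} \left(-155\right)\right)} = - \frac{371052}{-308265 + \left(-1 + 196 \left(-155\right)\right)} = - \frac{371052}{-308265 - 30381} = - \frac{371052}{-338646} = \left(-371052\right) \left(- \frac{1}{338646}\right) = \frac{5622}{5131}$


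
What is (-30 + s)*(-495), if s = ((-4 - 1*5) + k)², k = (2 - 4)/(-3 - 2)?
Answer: -108801/5 ≈ -21760.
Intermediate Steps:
k = ⅖ (k = -2/(-5) = -2*(-⅕) = ⅖ ≈ 0.40000)
s = 1849/25 (s = ((-4 - 1*5) + ⅖)² = ((-4 - 5) + ⅖)² = (-9 + ⅖)² = (-43/5)² = 1849/25 ≈ 73.960)
(-30 + s)*(-495) = (-30 + 1849/25)*(-495) = (1099/25)*(-495) = -108801/5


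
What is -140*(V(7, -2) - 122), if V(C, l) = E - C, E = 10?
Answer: 16660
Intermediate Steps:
V(C, l) = 10 - C
-140*(V(7, -2) - 122) = -140*((10 - 1*7) - 122) = -140*((10 - 7) - 122) = -140*(3 - 122) = -140*(-119) = 16660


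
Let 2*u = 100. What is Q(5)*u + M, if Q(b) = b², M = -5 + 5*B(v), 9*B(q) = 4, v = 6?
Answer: 11225/9 ≈ 1247.2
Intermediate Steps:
B(q) = 4/9 (B(q) = (⅑)*4 = 4/9)
u = 50 (u = (½)*100 = 50)
M = -25/9 (M = -5 + 5*(4/9) = -5 + 20/9 = -25/9 ≈ -2.7778)
Q(5)*u + M = 5²*50 - 25/9 = 25*50 - 25/9 = 1250 - 25/9 = 11225/9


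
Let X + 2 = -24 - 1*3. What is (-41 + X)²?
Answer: 4900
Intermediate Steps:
X = -29 (X = -2 + (-24 - 1*3) = -2 + (-24 - 3) = -2 - 27 = -29)
(-41 + X)² = (-41 - 29)² = (-70)² = 4900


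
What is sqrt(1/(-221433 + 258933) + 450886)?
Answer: sqrt(253623375015)/750 ≈ 671.48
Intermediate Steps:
sqrt(1/(-221433 + 258933) + 450886) = sqrt(1/37500 + 450886) = sqrt(16908225001/37500) = sqrt(253623375015)/750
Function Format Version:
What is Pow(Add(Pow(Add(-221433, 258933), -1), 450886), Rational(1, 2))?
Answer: Mul(Rational(1, 750), Pow(253623375015, Rational(1, 2))) ≈ 671.48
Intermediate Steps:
Pow(Add(Pow(Add(-221433, 258933), -1), 450886), Rational(1, 2)) = Pow(Add(Pow(37500, -1), 450886), Rational(1, 2)) = Pow(Add(Rational(1, 37500), 450886), Rational(1, 2)) = Pow(Rational(16908225001, 37500), Rational(1, 2)) = Mul(Rational(1, 750), Pow(253623375015, Rational(1, 2)))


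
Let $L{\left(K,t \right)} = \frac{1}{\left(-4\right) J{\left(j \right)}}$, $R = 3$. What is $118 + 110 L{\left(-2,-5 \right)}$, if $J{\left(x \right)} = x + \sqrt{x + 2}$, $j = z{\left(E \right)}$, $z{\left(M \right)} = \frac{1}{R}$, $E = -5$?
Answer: $\frac{977}{8} - \frac{33 \sqrt{21}}{8} \approx 103.22$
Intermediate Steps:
$z{\left(M \right)} = \frac{1}{3}$
$j = \frac{1}{3} \approx 0.33333$
$J{\left(x \right)} = x + \sqrt{2 + x}$
$L{\left(K,t \right)} = \frac{1}{- \frac{4}{3} - \frac{4 \sqrt{21}}{3}}$ ($L{\left(K,t \right)} = \frac{1}{\left(-4\right) \left(\frac{1}{3} + \sqrt{2 + \frac{1}{3}}\right)} = \frac{1}{\left(-4\right) \left(\frac{1}{3} + \sqrt{\frac{7}{3}}\right)} = \frac{1}{\left(-4\right) \left(\frac{1}{3} + \frac{\sqrt{21}}{3}\right)} = \frac{1}{- \frac{4}{3} - \frac{4 \sqrt{21}}{3}}$)
$118 + 110 L{\left(-2,-5 \right)} = 118 + 110 \left(\frac{3}{80} - \frac{3 \sqrt{21}}{80}\right) = 118 + \left(\frac{33}{8} - \frac{33 \sqrt{21}}{8}\right) = \frac{977}{8} - \frac{33 \sqrt{21}}{8}$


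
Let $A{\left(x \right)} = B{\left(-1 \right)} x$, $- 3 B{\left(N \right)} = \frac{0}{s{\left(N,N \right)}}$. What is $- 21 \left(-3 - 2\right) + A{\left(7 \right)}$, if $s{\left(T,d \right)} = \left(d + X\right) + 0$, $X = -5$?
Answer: $105$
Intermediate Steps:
$s{\left(T,d \right)} = -5 + d$ ($s{\left(T,d \right)} = \left(d - 5\right) + 0 = \left(-5 + d\right) + 0 = -5 + d$)
$B{\left(N \right)} = 0$ ($B{\left(N \right)} = - \frac{0 \frac{1}{-5 + N}}{3} = \left(- \frac{1}{3}\right) 0 = 0$)
$A{\left(x \right)} = 0$ ($A{\left(x \right)} = 0 x = 0$)
$- 21 \left(-3 - 2\right) + A{\left(7 \right)} = - 21 \left(-3 - 2\right) + 0 = \left(-21\right) \left(-5\right) + 0 = 105 + 0 = 105$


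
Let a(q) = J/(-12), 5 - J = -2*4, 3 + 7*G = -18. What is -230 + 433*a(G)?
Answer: -8389/12 ≈ -699.08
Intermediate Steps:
G = -3 (G = -3/7 + (⅐)*(-18) = -3/7 - 18/7 = -3)
J = 13 (J = 5 - (-2)*4 = 5 - 1*(-8) = 5 + 8 = 13)
a(q) = -13/12 (a(q) = 13/(-12) = 13*(-1/12) = -13/12)
-230 + 433*a(G) = -230 + 433*(-13/12) = -230 - 5629/12 = -8389/12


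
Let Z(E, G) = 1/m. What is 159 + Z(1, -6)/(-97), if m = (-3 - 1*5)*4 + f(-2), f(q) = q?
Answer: 524383/3298 ≈ 159.00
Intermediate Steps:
m = -34 (m = (-3 - 1*5)*4 - 2 = (-3 - 5)*4 - 2 = -8*4 - 2 = -32 - 2 = -34)
Z(E, G) = -1/34 (Z(E, G) = 1/(-34) = -1/34)
159 + Z(1, -6)/(-97) = 159 - 1/34/(-97) = 159 - 1/97*(-1/34) = 159 + 1/3298 = 524383/3298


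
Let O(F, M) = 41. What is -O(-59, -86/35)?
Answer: -41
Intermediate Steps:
-O(-59, -86/35) = -1*41 = -41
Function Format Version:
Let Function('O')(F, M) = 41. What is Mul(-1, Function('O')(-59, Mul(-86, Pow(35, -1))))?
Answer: -41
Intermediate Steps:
Mul(-1, Function('O')(-59, Mul(-86, Pow(35, -1)))) = Mul(-1, 41) = -41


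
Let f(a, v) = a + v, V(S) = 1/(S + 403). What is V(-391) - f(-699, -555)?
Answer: 15049/12 ≈ 1254.1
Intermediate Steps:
V(S) = 1/(403 + S)
V(-391) - f(-699, -555) = 1/(403 - 391) - (-699 - 555) = 1/12 - 1*(-1254) = 1/12 + 1254 = 15049/12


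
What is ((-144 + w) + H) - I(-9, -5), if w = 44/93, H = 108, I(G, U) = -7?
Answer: -2653/93 ≈ -28.527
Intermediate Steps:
w = 44/93 (w = 44*(1/93) = 44/93 ≈ 0.47312)
((-144 + w) + H) - I(-9, -5) = ((-144 + 44/93) + 108) - 1*(-7) = (-13348/93 + 108) + 7 = -3304/93 + 7 = -2653/93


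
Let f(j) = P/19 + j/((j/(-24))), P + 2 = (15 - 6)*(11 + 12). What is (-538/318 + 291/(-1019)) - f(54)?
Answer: 34580051/3078399 ≈ 11.233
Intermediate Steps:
P = 205 (P = -2 + (15 - 6)*(11 + 12) = -2 + 9*23 = -2 + 207 = 205)
f(j) = -251/19 (f(j) = 205/19 + j/((j/(-24))) = 205*(1/19) + j/((j*(-1/24))) = 205/19 + j/((-j/24)) = 205/19 + j*(-24/j) = 205/19 - 24 = -251/19)
(-538/318 + 291/(-1019)) - f(54) = (-538/318 + 291/(-1019)) - 1*(-251/19) = (-538*1/318 + 291*(-1/1019)) + 251/19 = (-269/159 - 291/1019) + 251/19 = -320380/162021 + 251/19 = 34580051/3078399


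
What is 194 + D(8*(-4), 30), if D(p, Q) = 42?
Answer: 236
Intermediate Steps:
194 + D(8*(-4), 30) = 194 + 42 = 236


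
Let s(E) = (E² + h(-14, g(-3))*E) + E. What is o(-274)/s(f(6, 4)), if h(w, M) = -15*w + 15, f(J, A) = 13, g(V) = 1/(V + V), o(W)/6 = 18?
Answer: 108/3107 ≈ 0.034760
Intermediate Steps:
o(W) = 108 (o(W) = 6*18 = 108)
g(V) = 1/(2*V)
h(w, M) = 15 - 15*w
s(E) = E² + 226*E (s(E) = (E² + (15 - 15*(-14))*E) + E = (E² + (15 + 210)*E) + E = (E² + 225*E) + E = E² + 226*E)
o(-274)/s(f(6, 4)) = 108/((13*(226 + 13))) = 108/((13*239)) = 108/3107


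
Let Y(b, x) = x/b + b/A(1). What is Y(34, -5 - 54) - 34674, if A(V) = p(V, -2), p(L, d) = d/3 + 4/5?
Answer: -1170305/34 ≈ -34421.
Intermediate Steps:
p(L, d) = ⅘ + d/3 (p(L, d) = d*(⅓) + 4*(⅕) = d/3 + ⅘ = ⅘ + d/3)
A(V) = 2/15 (A(V) = ⅘ + (⅓)*(-2) = ⅘ - ⅔ = 2/15)
Y(b, x) = 15*b/2 + x/b (Y(b, x) = x/b + b/(2/15) = x/b + b*(15/2) = x/b + 15*b/2 = 15*b/2 + x/b)
Y(34, -5 - 54) - 34674 = ((15/2)*34 + (-5 - 54)/34) - 34674 = (255 - 59*1/34) - 34674 = (255 - 59/34) - 34674 = 8611/34 - 34674 = -1170305/34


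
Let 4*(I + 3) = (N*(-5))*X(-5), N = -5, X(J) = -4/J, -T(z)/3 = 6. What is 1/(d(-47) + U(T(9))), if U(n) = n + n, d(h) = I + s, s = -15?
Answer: -1/49 ≈ -0.020408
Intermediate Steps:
T(z) = -18 (T(z) = -3*6 = -18)
I = 2 (I = -3 + ((-5*(-5))*(-4/(-5)))/4 = -3 + (25*(-4*(-⅕)))/4 = -3 + (25*(⅘))/4 = -3 + (¼)*20 = -3 + 5 = 2)
d(h) = -13 (d(h) = 2 - 15 = -13)
U(n) = 2*n
1/(d(-47) + U(T(9))) = 1/(-13 + 2*(-18)) = 1/(-13 - 36) = 1/(-49) = -1/49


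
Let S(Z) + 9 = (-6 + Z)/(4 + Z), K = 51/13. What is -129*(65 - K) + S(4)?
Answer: -410185/52 ≈ -7888.2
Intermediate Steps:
K = 51/13 (K = 51*(1/13) = 51/13 ≈ 3.9231)
S(Z) = -9 + (-6 + Z)/(4 + Z)
-129*(65 - K) + S(4) = -129*(65 - 1*51/13) + 2*(-21 - 4*4)/(4 + 4) = -129*(65 - 51/13) + 2*(-21 - 16)/8 = -129*794/13 + 2*(1/8)*(-37) = -102426/13 - 37/4 = -410185/52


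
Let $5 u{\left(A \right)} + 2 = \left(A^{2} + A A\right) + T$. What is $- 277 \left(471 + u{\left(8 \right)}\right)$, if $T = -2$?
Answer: $- \frac{686683}{5} \approx -1.3734 \cdot 10^{5}$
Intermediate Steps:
$u{\left(A \right)} = - \frac{4}{5} + \frac{2 A^{2}}{5}$ ($u{\left(A \right)} = - \frac{2}{5} + \frac{\left(A^{2} + A A\right) - 2}{5} = - \frac{2}{5} + \frac{\left(A^{2} + A^{2}\right) - 2}{5} = - \frac{2}{5} + \frac{2 A^{2} - 2}{5} = - \frac{2}{5} + \frac{-2 + 2 A^{2}}{5} = - \frac{2}{5} + \left(- \frac{2}{5} + \frac{2 A^{2}}{5}\right) = - \frac{4}{5} + \frac{2 A^{2}}{5}$)
$- 277 \left(471 + u{\left(8 \right)}\right) = - 277 \left(471 - \left(\frac{4}{5} - \frac{2 \cdot 8^{2}}{5}\right)\right) = - 277 \left(471 + \left(- \frac{4}{5} + \frac{2}{5} \cdot 64\right)\right) = - 277 \left(471 + \left(- \frac{4}{5} + \frac{128}{5}\right)\right) = - 277 \left(471 + \frac{124}{5}\right) = \left(-277\right) \frac{2479}{5} = - \frac{686683}{5}$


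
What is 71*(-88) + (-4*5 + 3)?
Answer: -6265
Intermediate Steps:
71*(-88) + (-4*5 + 3) = -6248 + (-20 + 3) = -6248 - 17 = -6265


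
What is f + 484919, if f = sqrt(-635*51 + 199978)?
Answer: 484919 + sqrt(167593) ≈ 4.8533e+5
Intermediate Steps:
f = sqrt(167593) (f = sqrt(-32385 + 199978) = sqrt(167593) ≈ 409.38)
f + 484919 = sqrt(167593) + 484919 = 484919 + sqrt(167593)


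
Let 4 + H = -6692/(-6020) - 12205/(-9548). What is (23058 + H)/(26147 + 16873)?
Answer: 47330618327/88312316400 ≈ 0.53595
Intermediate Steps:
H = -3305233/2052820 (H = -4 + (-6692/(-6020) - 12205/(-9548)) = -4 + (-6692*(-1/6020) - 12205*(-1/9548)) = -4 + (239/215 + 12205/9548) = -4 + 4906047/2052820 = -3305233/2052820 ≈ -1.6101)
(23058 + H)/(26147 + 16873) = (23058 - 3305233/2052820)/(26147 + 16873) = (47330618327/2052820)/43020 = (47330618327/2052820)*(1/43020) = 47330618327/88312316400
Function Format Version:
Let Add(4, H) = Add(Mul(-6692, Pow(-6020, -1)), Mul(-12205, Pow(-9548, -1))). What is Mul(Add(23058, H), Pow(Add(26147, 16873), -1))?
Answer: Rational(47330618327, 88312316400) ≈ 0.53595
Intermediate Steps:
H = Rational(-3305233, 2052820) (H = Add(-4, Add(Mul(-6692, Pow(-6020, -1)), Mul(-12205, Pow(-9548, -1)))) = Add(-4, Add(Mul(-6692, Rational(-1, 6020)), Mul(-12205, Rational(-1, 9548)))) = Add(-4, Add(Rational(239, 215), Rational(12205, 9548))) = Add(-4, Rational(4906047, 2052820)) = Rational(-3305233, 2052820) ≈ -1.6101)
Mul(Add(23058, H), Pow(Add(26147, 16873), -1)) = Mul(Add(23058, Rational(-3305233, 2052820)), Pow(Add(26147, 16873), -1)) = Mul(Rational(47330618327, 2052820), Pow(43020, -1)) = Mul(Rational(47330618327, 2052820), Rational(1, 43020)) = Rational(47330618327, 88312316400)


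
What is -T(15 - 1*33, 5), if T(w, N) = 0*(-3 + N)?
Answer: 0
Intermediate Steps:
T(w, N) = 0
-T(15 - 1*33, 5) = -1*0 = 0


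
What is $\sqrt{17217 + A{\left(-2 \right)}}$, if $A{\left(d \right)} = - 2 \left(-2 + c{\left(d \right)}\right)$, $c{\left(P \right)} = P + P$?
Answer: $\sqrt{17229} \approx 131.26$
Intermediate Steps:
$c{\left(P \right)} = 2 P$
$A{\left(d \right)} = 4 - 4 d$ ($A{\left(d \right)} = - 2 \left(-2 + 2 d\right) = 4 - 4 d$)
$\sqrt{17217 + A{\left(-2 \right)}} = \sqrt{17217 + \left(4 - -8\right)} = \sqrt{17217 + \left(4 + 8\right)} = \sqrt{17217 + 12} = \sqrt{17229}$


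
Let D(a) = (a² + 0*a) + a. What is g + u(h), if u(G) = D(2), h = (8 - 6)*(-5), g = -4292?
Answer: -4286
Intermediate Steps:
h = -10 (h = 2*(-5) = -10)
D(a) = a + a² (D(a) = (a² + 0) + a = a² + a = a + a²)
u(G) = 6 (u(G) = 2*(1 + 2) = 2*3 = 6)
g + u(h) = -4292 + 6 = -4286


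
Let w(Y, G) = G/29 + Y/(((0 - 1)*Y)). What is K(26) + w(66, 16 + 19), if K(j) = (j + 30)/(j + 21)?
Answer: 1906/1363 ≈ 1.3984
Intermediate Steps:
K(j) = (30 + j)/(21 + j)
w(Y, G) = -1 + G/29 (w(Y, G) = G*(1/29) + Y/((-Y)) = G/29 + Y*(-1/Y) = G/29 - 1 = -1 + G/29)
K(26) + w(66, 16 + 19) = (30 + 26)/(21 + 26) + (-1 + (16 + 19)/29) = 56/47 + (-1 + (1/29)*35) = (1/47)*56 + (-1 + 35/29) = 56/47 + 6/29 = 1906/1363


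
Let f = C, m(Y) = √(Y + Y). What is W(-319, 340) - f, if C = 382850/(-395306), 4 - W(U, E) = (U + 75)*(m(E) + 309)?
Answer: 14903227625/197653 + 488*√170 ≈ 81764.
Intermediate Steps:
m(Y) = √2*√Y (m(Y) = √(2*Y) = √2*√Y)
W(U, E) = 4 - (75 + U)*(309 + √2*√E) (W(U, E) = 4 - (U + 75)*(√2*√E + 309) = 4 - (75 + U)*(309 + √2*√E))
C = -191425/197653 (C = 382850*(-1/395306) = -191425/197653 ≈ -0.96849)
f = -191425/197653 ≈ -0.96849
W(-319, 340) - f = (-23171 - 309*(-319) - 75*√2*√340 - 1*(-319)*√2*√340) - 1*(-191425/197653) = (-23171 + 98571 - 75*√2*2*√85 - 1*(-319)*√2*2*√85) + 191425/197653 = (-23171 + 98571 - 150*√170 + 638*√170) + 191425/197653 = (75400 + 488*√170) + 191425/197653 = 14903227625/197653 + 488*√170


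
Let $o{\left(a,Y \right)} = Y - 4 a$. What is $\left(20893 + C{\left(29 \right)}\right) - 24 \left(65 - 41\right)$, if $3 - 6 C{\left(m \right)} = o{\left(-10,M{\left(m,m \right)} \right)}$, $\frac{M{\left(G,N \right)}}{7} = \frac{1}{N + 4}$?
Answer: $\frac{2010769}{99} \approx 20311.0$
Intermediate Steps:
$M{\left(G,N \right)} = \frac{7}{4 + N}$ ($M{\left(G,N \right)} = \frac{7}{N + 4} = \frac{7}{4 + N}$)
$C{\left(m \right)} = - \frac{37}{6} - \frac{7}{6 \left(4 + m\right)}$ ($C{\left(m \right)} = \frac{1}{2} - \frac{\frac{7}{4 + m} - -40}{6} = \frac{1}{2} - \frac{\frac{7}{4 + m} + 40}{6} = \frac{1}{2} - \frac{40 + \frac{7}{4 + m}}{6} = \frac{1}{2} - \left(\frac{20}{3} + \frac{7}{6 \left(4 + m\right)}\right) = - \frac{37}{6} - \frac{7}{6 \left(4 + m\right)}$)
$\left(20893 + C{\left(29 \right)}\right) - 24 \left(65 - 41\right) = \left(20893 + \frac{-155 - 1073}{6 \left(4 + 29\right)}\right) - 24 \left(65 - 41\right) = \left(20893 + \frac{-155 - 1073}{6 \cdot 33}\right) - 576 = \left(20893 + \frac{1}{6} \cdot \frac{1}{33} \left(-1228\right)\right) - 576 = \left(20893 - \frac{614}{99}\right) - 576 = \frac{2067793}{99} - 576 = \frac{2010769}{99}$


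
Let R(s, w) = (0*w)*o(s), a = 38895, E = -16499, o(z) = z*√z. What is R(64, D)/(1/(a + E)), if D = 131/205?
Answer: 0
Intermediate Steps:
o(z) = z^(3/2)
D = 131/205 (D = 131*(1/205) = 131/205 ≈ 0.63902)
R(s, w) = 0 (R(s, w) = (0*w)*s^(3/2) = 0*s^(3/2) = 0)
R(64, D)/(1/(a + E)) = 0/(1/(38895 - 16499)) = 0/(1/22396) = 0*22396 = 0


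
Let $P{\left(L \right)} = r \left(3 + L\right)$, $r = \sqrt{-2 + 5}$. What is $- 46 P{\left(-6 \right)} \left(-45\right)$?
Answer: $- 6210 \sqrt{3} \approx -10756.0$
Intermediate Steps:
$r = \sqrt{3} \approx 1.732$
$P{\left(L \right)} = \sqrt{3} \left(3 + L\right)$
$- 46 P{\left(-6 \right)} \left(-45\right) = - 46 \sqrt{3} \left(3 - 6\right) \left(-45\right) = - 46 \sqrt{3} \left(-3\right) \left(-45\right) = - 46 \left(- 3 \sqrt{3}\right) \left(-45\right) = 138 \sqrt{3} \left(-45\right) = - 6210 \sqrt{3}$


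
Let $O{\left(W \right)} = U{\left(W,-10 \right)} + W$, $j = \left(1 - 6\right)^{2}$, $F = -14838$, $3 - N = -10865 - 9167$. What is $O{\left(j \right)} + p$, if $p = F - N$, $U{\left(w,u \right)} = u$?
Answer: $-34858$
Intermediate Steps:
$N = 20035$ ($N = 3 - \left(-10865 - 9167\right) = 3 - -20032 = 3 + 20032 = 20035$)
$j = 25$ ($j = \left(-5\right)^{2} = 25$)
$p = -34873$ ($p = -14838 - 20035 = -34873$)
$O{\left(W \right)} = -10 + W$
$O{\left(j \right)} + p = \left(-10 + 25\right) - 34873 = 15 - 34873 = -34858$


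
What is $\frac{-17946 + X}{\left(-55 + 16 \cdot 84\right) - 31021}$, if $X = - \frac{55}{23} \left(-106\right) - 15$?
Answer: $\frac{407273}{683836} \approx 0.59557$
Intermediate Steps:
$X = \frac{5485}{23}$ ($X = \left(-55\right) \frac{1}{23} \left(-106\right) - 15 = \left(- \frac{55}{23}\right) \left(-106\right) - 15 = \frac{5830}{23} - 15 = \frac{5485}{23} \approx 238.48$)
$\frac{-17946 + X}{\left(-55 + 16 \cdot 84\right) - 31021} = \frac{-17946 + \frac{5485}{23}}{\left(-55 + 16 \cdot 84\right) - 31021} = - \frac{407273}{23 \left(\left(-55 + 1344\right) - 31021\right)} = - \frac{407273}{23 \left(1289 - 31021\right)} = - \frac{407273}{23 \left(-29732\right)} = \left(- \frac{407273}{23}\right) \left(- \frac{1}{29732}\right) = \frac{407273}{683836}$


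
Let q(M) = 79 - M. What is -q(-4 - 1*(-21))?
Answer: -62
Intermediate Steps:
-q(-4 - 1*(-21)) = -(79 - (-4 - 1*(-21))) = -(79 - (-4 + 21)) = -(79 - 1*17) = -(79 - 17) = -1*62 = -62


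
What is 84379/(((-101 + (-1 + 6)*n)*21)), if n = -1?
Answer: -84379/2226 ≈ -37.906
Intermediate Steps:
84379/(((-101 + (-1 + 6)*n)*21)) = 84379/(((-101 + (-1 + 6)*(-1))*21)) = 84379/(((-101 + 5*(-1))*21)) = 84379/(((-101 - 5)*21)) = 84379/((-106*21)) = 84379/(-2226) = 84379*(-1/2226) = -84379/2226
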